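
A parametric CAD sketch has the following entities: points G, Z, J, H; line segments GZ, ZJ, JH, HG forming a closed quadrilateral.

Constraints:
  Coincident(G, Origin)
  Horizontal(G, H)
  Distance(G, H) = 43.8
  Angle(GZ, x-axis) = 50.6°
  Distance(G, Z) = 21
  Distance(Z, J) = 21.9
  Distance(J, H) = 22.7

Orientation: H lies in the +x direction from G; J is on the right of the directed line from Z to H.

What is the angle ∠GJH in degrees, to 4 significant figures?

158.8°

G is at the origin; GH is horizontal with |GH| = 43.8 and H in +x, so H = (43.8, 0). GZ runs at 50.6° with |GZ| = 21.0, so Z = (13.33, 16.23). J is determined by |ZJ| = 21.9 and |JH| = 22.7 together: it lies at the intersection of circle(Z, 21.9) and circle(H, 22.7). With |ZH| = 34.52, the foot of the radical line on ZH is 16.74 from Z and the perpendicular offset is √(21.9² − 16.74²) = 14.12. Taking the right-of-ZH solution: J = (21.47, -4.102).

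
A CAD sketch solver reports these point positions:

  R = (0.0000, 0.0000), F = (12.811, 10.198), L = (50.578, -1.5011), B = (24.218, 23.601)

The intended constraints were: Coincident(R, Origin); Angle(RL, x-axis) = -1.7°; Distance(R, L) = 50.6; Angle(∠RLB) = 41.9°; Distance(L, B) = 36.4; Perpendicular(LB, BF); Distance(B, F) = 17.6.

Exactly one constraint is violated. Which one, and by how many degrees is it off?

Perpendicular(LB, BF) — off by 3.20°.

R = (0.00, 0.00) ✓; RL at -1.700° ✓; |RL| = 50.60 ✓; ∠RLB = 41.90° ✓; |LB| = 36.40 ✓; ∠(LB, BF) = 93.20° ✗; |BF| = 17.60 ✓.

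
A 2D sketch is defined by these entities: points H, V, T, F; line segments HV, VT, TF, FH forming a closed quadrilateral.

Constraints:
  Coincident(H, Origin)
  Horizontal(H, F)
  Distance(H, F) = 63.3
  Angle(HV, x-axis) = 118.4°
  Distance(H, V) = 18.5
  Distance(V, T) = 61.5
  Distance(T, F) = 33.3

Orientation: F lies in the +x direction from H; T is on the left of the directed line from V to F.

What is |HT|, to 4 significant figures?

59.58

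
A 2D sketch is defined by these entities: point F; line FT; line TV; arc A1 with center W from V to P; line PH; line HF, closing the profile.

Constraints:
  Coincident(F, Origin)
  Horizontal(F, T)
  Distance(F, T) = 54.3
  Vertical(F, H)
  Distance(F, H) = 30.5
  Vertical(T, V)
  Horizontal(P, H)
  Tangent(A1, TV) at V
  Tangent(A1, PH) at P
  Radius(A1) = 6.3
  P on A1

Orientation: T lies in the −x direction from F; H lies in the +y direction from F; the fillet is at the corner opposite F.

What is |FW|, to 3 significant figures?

53.8

F is at the origin; F and T share the same y with |FT| = 54.3 and T on the −x side, so T = (-54.3, 0.00). F and H share the same x with |FH| = 30.5 and H on the +y side, so H = (0.00, 30.5). The virtual corner opposite F is at (-54.3, 30.5). Since A1 is tangent to TV there, WV ⟂ TV and A1 meets PH tangentially, so WP is at right angles to PH, with radius 6.3, so the center W sits 6.3 in from both sides at W = (-48.0, 24.2). Then |FW| = |W − F| = 53.8.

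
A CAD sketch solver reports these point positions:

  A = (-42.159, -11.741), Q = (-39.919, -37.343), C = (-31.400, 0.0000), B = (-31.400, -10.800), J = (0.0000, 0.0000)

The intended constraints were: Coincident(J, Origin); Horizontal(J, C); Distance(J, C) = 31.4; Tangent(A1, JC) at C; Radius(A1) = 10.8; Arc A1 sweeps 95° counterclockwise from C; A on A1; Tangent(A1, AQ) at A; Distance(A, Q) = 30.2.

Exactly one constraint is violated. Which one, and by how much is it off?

Distance(A, Q) = 30.2 — off by 4.50.

J = (0.00, 0.00) ✓; J.y = 0.00, C.y = 0.00 ✓; |JC| = 31.40 ✓; ∠(BC, CJ) = 90.00° ✓; |BC| = 10.80 ✓; bearing(B→A) − bearing(B→C) = 95.00° ✓; |BA| = 10.80 ✓; ∠(BA, AQ) = 90.00° ✓; |AQ| = 25.70 ✗.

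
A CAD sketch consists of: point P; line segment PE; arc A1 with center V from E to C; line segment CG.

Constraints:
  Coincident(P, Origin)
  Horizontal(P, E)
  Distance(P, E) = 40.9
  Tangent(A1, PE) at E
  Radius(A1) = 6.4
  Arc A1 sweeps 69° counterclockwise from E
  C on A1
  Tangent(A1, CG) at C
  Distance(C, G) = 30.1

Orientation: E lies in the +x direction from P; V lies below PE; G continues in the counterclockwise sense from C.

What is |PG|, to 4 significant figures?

40.25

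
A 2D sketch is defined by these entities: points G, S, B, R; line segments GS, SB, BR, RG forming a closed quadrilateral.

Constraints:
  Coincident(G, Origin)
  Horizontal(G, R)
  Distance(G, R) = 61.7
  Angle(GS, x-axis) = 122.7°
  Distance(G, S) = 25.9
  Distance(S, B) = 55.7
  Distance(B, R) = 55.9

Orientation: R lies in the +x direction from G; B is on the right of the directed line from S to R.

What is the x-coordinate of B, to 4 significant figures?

12.78

G is at the origin; G and R share the same y with |GR| = 61.7 and R in +x, so R = (61.7, 0). GS runs at 122.7° with |GS| = 25.9, so S = (-13.99, 21.80). B is determined by |SB| = 55.7 and |BR| = 55.9 together: it lies at the intersection of circle(S, 55.7) and circle(R, 55.9). With |SR| = 78.77, the foot of the radical line on SR is 39.24 from S and the perpendicular offset is √(55.7² − 39.24²) = 39.53. Taking the right-of-SR solution: B = (12.78, -27.05).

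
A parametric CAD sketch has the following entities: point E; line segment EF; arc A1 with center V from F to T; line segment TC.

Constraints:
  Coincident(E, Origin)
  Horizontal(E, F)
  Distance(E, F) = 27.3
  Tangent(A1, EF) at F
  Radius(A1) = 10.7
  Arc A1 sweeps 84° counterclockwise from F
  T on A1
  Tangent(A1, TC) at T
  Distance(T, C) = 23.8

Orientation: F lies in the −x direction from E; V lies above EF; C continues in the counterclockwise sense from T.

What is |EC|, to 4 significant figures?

36.14

E is at the origin; EF is horizontal with |EF| = 27.3 and F on the −x side, so F = (-27.30, 0.000). A1 meets EF tangentially, so VF is at right angles to EF, so V = F + (0, 10.7) = (-27.30, 10.70). On A1, F sits at bearing -90° from V; an 84° counterclockwise sweep puts T at bearing -6°, so T = V + 10.7·(cos -6°, sin -6°) = (-16.66, 9.582). Tangency of A1 to TC means the radius VT is perpendicular to TC, so TC runs along (−sin -6°, cos -6°); with |TC| = 23.8, C = (-14.17, 33.25). Then |EC| = |C − E| = 36.14.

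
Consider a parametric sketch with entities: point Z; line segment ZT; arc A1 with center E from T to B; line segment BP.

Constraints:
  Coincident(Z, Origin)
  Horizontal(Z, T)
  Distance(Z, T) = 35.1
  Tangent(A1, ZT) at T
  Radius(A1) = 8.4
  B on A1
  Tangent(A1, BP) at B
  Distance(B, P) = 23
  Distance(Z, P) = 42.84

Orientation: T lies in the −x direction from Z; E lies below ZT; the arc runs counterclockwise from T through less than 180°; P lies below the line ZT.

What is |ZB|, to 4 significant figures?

43.98

Checks: |EB| = 8.400 ✓; ∠(EB, BP) = 90.00° ✓; |BP| = 23.00 ✓; |ZP| = 42.84 ✓.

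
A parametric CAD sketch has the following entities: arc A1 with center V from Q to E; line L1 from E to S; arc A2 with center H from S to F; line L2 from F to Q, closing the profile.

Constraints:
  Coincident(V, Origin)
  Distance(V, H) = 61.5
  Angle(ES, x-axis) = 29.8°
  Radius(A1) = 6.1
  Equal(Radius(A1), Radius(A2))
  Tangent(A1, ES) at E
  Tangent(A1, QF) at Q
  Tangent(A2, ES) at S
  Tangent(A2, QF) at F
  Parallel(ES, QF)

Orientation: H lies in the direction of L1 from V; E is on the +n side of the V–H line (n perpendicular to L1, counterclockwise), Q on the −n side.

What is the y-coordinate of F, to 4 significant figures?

25.27

The slot axis is L1's direction at 29.8°, so u = (cos 29.8°, sin 29.8°) = (0.8678, 0.4970) and n = (−sin 29.8°, cos 29.8°) = (-0.4970, 0.8678). V is at the origin and H lies 61.5 along u from V, so H = 61.5·u = (53.37, 30.56). Tangency of A1 to both parallel lines with radius 6.1 puts E and Q at V ± 6.1·n: E = (-3.032, 5.293), Q = (3.032, -5.293). Equal radii place S and F the same way about H: S = H + 6.1·n = (50.34, 35.86), F = H − 6.1·n = (56.40, 25.27). So F.y = 25.27.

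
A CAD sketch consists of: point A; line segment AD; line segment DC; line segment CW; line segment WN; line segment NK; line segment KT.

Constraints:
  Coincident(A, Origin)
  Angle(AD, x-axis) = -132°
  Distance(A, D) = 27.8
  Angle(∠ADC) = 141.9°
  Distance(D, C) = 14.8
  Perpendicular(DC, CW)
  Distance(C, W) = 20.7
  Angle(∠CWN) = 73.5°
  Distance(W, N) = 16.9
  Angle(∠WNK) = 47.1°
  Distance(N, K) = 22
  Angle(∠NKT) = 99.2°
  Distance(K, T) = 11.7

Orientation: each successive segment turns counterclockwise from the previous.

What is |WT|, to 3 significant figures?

12.4

∠WNK = 47.1° gives NK at -124° from the x-axis; with |NK| = 22.0, K = (-15.1, -38.5). ∠NKT = 99.2° gives KT at -43.7° from the x-axis; with |KT| = 11.7, T = (-6.65, -46.6). Then |WT| = |T − W| = 12.4.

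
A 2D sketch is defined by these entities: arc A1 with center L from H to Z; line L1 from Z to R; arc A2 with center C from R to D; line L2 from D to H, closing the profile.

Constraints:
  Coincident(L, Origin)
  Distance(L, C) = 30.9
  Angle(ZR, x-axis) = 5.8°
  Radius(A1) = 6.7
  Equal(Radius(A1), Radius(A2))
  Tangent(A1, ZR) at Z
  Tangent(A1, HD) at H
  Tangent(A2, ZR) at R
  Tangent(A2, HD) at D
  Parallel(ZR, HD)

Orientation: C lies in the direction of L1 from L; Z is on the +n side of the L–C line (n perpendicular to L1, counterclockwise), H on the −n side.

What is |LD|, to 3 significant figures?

31.6

The slot axis is L1's direction at 5.8°, so u = (cos 5.8°, sin 5.8°) = (0.995, 0.101) and n = (−sin 5.8°, cos 5.8°) = (-0.101, 0.995). L is at the origin and C lies 30.9 along u from L, so C = 30.9·u = (30.7, 3.12). Tangency of A1 to both parallel lines with radius 6.7 puts Z and H at L ± 6.7·n: Z = (-0.677, 6.67), H = (0.677, -6.67). Equal radii place R and D the same way about C: R = C + 6.7·n = (30.1, 9.79), D = C − 6.7·n = (31.4, -3.54). Then |LD| = |D − L| = 31.6.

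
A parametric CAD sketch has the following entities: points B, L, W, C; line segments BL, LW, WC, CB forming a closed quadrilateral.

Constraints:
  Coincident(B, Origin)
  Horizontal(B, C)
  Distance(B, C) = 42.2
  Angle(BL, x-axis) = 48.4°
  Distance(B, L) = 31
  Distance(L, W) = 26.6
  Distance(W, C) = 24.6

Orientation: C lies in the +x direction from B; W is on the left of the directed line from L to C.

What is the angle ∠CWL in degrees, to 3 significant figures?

76.4°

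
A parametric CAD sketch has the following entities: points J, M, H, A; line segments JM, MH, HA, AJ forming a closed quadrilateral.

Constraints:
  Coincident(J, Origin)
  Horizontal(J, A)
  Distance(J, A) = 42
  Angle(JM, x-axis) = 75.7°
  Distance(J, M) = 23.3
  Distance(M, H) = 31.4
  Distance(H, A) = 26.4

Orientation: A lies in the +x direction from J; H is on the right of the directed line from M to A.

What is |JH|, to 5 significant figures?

17.912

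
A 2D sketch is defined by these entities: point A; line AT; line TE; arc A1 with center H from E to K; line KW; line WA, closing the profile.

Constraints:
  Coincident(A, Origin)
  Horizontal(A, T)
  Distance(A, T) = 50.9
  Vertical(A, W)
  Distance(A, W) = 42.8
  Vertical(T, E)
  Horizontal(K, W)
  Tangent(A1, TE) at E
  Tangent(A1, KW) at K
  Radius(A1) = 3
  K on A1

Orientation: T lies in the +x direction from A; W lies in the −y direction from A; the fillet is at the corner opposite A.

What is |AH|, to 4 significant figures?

62.28

AW is vertical with |AW| = 42.8 and W on the −y side, so W = (0.000, -42.80). The virtual corner opposite A is at (50.90, -42.80). The tangent condition forces HE to be normal to TE and the tangent condition forces HK to be normal to KW, with radius 3.0, so the center H sits 3.0 in from both sides at H = (47.90, -39.80). Then |AH| = |H − A| = 62.28.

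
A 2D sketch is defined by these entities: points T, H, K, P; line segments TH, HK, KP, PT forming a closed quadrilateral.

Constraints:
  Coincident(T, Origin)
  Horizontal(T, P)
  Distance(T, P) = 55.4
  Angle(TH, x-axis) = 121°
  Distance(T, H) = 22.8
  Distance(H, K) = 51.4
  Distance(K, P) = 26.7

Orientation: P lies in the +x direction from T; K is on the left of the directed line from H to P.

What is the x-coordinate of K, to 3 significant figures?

39.6

Checks: |HK| = 51.40 ✓; |KP| = 26.70 ✓.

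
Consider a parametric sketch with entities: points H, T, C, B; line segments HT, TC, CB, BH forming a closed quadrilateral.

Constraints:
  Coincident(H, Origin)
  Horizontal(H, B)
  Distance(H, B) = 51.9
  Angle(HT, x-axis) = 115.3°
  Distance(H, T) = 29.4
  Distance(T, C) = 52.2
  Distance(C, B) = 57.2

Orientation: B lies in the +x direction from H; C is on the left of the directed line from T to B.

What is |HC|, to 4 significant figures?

62.50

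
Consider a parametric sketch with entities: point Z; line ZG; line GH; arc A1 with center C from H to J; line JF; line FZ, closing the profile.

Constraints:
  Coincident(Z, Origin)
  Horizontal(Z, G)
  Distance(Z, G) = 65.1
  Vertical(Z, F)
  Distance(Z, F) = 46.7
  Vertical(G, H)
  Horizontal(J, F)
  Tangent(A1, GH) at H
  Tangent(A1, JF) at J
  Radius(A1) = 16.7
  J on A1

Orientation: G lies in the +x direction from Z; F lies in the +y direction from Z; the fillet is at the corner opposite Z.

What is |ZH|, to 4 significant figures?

71.68

The virtual corner opposite Z is at (65.10, 46.70). The tangent condition forces CH to be normal to GH and since A1 is tangent to JF there, CJ ⟂ JF, with radius 16.7, so the center C sits 16.7 in from both sides at C = (48.40, 30.00). That places the tangent points at H = (65.10, 30.00) on GH and J = (48.40, 46.70) on JF. Then |ZH| = |H − Z| = 71.68.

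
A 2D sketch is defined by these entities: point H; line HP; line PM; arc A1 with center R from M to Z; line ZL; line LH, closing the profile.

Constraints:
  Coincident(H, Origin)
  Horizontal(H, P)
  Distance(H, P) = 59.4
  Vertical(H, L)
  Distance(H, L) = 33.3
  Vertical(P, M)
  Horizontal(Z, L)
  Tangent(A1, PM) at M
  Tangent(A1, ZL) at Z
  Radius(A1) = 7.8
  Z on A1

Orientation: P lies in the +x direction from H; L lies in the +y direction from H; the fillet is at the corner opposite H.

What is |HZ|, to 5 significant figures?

61.412

H is at the origin; H and P share the same y with |HP| = 59.4 and P on the +x side, so P = (59.400, 0.0000). H and L share the same x with |HL| = 33.3 and L on the +y side, so L = (0.0000, 33.300). The virtual corner opposite H is at (59.400, 33.300). Since A1 is tangent to PM there, RM ⟂ PM and tangency of A1 to ZL means the radius RZ is perpendicular to ZL, with radius 7.8, so the center R sits 7.8 in from both sides at R = (51.600, 25.500). That places the tangent points at M = (59.400, 25.500) on PM and Z = (51.600, 33.300) on ZL. Then |HZ| = |Z − H| = 61.412.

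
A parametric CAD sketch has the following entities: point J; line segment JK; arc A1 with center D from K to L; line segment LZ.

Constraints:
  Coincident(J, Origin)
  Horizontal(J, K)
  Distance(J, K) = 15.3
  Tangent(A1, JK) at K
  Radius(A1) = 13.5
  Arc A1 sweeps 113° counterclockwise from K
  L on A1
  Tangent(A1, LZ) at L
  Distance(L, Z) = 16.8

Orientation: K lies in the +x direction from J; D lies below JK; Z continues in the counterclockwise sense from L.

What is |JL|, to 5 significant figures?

18.993

Tangency of A1 to JK means the radius DK is perpendicular to JK, so D = K + (0, -13.5) = (15.300, -13.500). On A1, K sits at bearing 90° from D; a 113° counterclockwise sweep puts L at bearing 203°, so L = D + 13.5·(cos 203°, sin 203°) = (2.8732, -18.775). Then |JL| = |L − J| = 18.993.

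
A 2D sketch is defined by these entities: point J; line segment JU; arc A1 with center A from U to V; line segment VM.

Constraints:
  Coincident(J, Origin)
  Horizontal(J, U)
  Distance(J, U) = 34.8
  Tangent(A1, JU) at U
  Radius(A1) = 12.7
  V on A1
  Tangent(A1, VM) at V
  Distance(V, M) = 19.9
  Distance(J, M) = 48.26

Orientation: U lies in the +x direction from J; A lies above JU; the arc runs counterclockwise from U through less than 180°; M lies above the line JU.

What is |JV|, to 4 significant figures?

49.21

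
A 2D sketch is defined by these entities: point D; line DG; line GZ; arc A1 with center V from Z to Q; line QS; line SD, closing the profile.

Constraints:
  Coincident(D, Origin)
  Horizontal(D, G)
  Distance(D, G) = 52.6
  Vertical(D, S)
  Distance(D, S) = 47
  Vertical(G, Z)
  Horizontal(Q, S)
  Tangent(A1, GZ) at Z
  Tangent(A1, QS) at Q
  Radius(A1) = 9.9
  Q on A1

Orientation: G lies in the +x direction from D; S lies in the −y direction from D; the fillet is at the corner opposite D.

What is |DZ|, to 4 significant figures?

64.37

The virtual corner opposite D is at (52.60, -47.00). A1 meets GZ tangentially, so VZ is at right angles to GZ and tangency of A1 to QS means the radius VQ is perpendicular to QS, with radius 9.9, so the center V sits 9.9 in from both sides at V = (42.70, -37.10). That places the tangent points at Z = (52.60, -37.10) on GZ and Q = (42.70, -47.00) on QS. Then |DZ| = |Z − D| = 64.37.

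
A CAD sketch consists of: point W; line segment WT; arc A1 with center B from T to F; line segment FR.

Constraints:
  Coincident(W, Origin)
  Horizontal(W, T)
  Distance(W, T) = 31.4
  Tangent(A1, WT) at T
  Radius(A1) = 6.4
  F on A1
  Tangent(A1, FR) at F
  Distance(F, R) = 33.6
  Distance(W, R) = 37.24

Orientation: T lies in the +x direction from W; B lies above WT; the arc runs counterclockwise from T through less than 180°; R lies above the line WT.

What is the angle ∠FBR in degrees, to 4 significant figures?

79.22°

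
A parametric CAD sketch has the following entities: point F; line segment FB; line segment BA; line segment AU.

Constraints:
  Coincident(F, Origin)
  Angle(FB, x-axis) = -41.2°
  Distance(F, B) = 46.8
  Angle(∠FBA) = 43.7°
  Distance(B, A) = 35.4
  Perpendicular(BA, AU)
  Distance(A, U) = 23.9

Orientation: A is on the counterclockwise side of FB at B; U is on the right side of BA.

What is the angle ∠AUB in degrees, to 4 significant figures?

55.98°

∠FBA = 43.7°, so BA runs at -41.2° + (180° − 43.7°) = 95.10° from the x-axis; with |BA| = 35.4, A = B + 35.4·(cos 95.10°, sin 95.10°) = (32.07, 4.433). BA ⟂ AU; with |AU| = 23.9 on the right of BA, U = A + 23.9·(0.9960, 0.08889) = (55.87, 6.558). Then cos ∠AUB = UA·UB / (|UA||UB|), giving 55.98°.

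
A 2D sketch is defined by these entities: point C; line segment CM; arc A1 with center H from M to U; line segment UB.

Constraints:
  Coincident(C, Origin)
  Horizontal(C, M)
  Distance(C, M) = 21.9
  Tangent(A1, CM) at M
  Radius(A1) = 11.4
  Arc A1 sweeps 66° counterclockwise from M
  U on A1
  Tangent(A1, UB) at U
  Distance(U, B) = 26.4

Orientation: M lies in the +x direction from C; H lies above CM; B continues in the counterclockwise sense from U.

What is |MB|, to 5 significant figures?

37.430

C is at the origin; CM is horizontal with |CM| = 21.9 and M on the +x side, so M = (21.900, 0.0000). The tangent condition forces HM to be normal to CM, so H = M + (0, 11.4) = (21.900, 11.400). On A1, M sits at bearing -90° from H; a 66° counterclockwise sweep puts U at bearing -24°, so U = H + 11.4·(cos -24°, sin -24°) = (32.314, 6.7632). A1 meets UB tangentially, so HU is at right angles to UB, so UB runs along (−sin -24°, cos -24°); with |UB| = 26.4, B = (43.052, 30.881). Then |MB| = |B − M| = 37.430.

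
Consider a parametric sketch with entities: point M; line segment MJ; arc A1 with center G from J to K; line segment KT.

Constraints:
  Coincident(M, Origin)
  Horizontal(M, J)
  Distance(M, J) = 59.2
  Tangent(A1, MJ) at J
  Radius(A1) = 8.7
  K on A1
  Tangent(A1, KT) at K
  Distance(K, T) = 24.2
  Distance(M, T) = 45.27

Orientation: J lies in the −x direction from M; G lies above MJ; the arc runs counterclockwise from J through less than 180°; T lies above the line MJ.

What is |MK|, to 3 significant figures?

52.1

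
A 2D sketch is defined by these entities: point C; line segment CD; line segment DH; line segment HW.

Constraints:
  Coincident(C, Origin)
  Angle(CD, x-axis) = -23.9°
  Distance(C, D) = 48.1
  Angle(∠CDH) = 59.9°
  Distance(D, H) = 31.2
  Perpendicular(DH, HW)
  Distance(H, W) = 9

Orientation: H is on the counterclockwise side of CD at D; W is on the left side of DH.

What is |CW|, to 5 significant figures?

33.373

C is at the origin; CD runs at -23.9° with length 48.1, so D = 48.1·(cos -23.9°, sin -23.9°) = (43.976, -19.487). ∠CDH = 59.9°, so DH runs at -23.9° + (180° − 59.9°) = 96.200° from the x-axis; with |DH| = 31.2, H = D + 31.2·(cos 96.200°, sin 96.200°) = (40.606, 11.530). DH is perpendicular to HW; with |HW| = 9.0 on the left of DH, W = H + 9.0·(-0.99415, -0.10800) = (31.659, 10.558). Then |CW| = |W − C| = 33.373.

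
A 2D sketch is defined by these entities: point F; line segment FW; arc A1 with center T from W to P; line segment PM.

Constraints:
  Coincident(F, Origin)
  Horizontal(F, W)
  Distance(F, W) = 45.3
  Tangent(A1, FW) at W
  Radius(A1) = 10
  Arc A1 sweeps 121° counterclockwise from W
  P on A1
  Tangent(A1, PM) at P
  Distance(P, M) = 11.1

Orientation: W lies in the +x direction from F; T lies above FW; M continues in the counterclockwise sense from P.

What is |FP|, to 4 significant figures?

55.96

F is at the origin; F and W share the same y with |FW| = 45.3 and W on the +x side, so W = (45.30, 0.000). Since A1 is tangent to FW there, TW ⟂ FW, so T = W + (0, 10) = (45.30, 10.00). On A1, W sits at bearing -90° from T; a 121° counterclockwise sweep puts P at bearing 31°, so P = T + 10.0·(cos 31°, sin 31°) = (53.87, 15.15). Then |FP| = |P − F| = 55.96.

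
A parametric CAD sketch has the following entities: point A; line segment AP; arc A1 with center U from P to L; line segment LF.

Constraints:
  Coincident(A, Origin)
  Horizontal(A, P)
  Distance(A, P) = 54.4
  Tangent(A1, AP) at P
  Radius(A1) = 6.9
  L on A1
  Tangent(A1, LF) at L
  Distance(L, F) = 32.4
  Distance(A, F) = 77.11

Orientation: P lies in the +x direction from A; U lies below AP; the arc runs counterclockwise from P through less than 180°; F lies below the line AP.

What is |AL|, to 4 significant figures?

49.96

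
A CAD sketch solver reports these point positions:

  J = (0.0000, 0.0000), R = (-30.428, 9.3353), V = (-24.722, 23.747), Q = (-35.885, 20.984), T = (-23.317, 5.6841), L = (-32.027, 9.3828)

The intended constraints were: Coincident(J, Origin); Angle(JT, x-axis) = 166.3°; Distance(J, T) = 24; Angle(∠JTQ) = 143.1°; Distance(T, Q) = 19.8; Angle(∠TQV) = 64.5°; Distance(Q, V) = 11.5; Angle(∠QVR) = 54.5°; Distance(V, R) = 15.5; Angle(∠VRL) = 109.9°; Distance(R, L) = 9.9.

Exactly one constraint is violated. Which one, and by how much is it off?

Distance(R, L) = 9.9 — off by 8.30.

J = (0.00, 0.00) ✓; JT at 166.3° ✓; |JT| = 24.00 ✓; ∠JTQ = 143.1° ✓; |TQ| = 19.80 ✓; ∠TQV = 64.50° ✓; |QV| = 11.50 ✓; ∠QVR = 54.50° ✓; |VR| = 15.50 ✓; ∠VRL = 109.9° ✓; |RL| = 1.600 ✗.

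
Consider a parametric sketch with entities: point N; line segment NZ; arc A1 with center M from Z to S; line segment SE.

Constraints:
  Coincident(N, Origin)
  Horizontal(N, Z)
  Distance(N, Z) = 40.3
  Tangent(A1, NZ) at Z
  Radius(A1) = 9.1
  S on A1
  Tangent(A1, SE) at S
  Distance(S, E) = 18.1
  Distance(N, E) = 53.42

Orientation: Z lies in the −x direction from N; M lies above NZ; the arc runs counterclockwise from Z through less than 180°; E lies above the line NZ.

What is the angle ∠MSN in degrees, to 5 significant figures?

115.77°

N is at the origin; NZ is horizontal with |NZ| = 40.3 and Z on the −x side, so Z = (-40.300, 0.0000). A1 meets NZ tangentially, so MZ is at right angles to NZ, so M = Z + (0, 9.1) = (-40.300, 9.1000). Since MS ⟂ SE (tangency), |ME| = √(9.1² + 18.1²) = 20.259 regardless of where S sits on A1. So E lies on both circle(N, 53.42) and circle(M, 20.259); the above-NZ intersection is E = (-44.986, 28.810). S is the foot of the tangent from E: S = (-33.336, 14.957).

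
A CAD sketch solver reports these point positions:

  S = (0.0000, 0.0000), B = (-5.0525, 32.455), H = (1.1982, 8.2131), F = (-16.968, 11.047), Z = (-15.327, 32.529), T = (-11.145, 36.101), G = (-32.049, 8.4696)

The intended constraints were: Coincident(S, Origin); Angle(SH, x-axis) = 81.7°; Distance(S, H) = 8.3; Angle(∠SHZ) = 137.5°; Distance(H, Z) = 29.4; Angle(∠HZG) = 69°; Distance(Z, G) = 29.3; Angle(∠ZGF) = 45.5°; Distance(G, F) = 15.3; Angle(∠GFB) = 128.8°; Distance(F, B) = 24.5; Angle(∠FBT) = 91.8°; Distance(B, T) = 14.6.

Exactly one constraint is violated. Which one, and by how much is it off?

Distance(B, T) = 14.6 — off by 7.50.

S = (0.00, 0.00) ✓; SH at 81.70° ✓; |SH| = 8.300 ✓; ∠SHZ = 137.5° ✓; |HZ| = 29.40 ✓; ∠HZG = 69.00° ✓; |ZG| = 29.30 ✓; ∠ZGF = 45.50° ✓; |GF| = 15.30 ✓; ∠GFB = 128.8° ✓; |FB| = 24.50 ✓; ∠FBT = 91.80° ✓; |BT| = 7.100 ✗.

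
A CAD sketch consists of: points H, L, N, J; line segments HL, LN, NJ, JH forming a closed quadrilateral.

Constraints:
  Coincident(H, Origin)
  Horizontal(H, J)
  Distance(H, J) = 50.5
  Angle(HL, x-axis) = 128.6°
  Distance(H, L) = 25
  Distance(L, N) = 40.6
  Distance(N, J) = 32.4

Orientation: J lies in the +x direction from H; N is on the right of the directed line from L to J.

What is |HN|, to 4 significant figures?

18.46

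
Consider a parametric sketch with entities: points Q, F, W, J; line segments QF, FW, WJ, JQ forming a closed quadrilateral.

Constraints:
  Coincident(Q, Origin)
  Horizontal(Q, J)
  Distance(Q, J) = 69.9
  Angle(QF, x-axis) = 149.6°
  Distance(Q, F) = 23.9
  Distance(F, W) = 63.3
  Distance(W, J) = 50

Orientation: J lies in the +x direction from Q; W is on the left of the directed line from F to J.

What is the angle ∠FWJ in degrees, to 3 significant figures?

107°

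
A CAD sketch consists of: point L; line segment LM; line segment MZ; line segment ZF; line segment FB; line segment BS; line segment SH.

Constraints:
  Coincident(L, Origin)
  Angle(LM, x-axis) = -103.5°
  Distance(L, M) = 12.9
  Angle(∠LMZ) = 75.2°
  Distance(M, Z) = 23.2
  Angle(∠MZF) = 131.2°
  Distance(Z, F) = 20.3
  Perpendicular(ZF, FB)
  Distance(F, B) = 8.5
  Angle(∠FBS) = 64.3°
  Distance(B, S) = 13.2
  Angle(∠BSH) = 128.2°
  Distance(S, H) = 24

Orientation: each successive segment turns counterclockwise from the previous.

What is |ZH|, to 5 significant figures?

20.904

L is at the origin; LM runs at -103.5° with length 12.9, so M = (-3.0114, -12.544). ∠LMZ = 75.2° gives MZ at 1.3000° from the x-axis; with |MZ| = 23.2, Z = (20.183, -12.017). ∠MZF = 131.2° gives ZF at 50.100° from the x-axis; with |ZF| = 20.3, F = (33.204, 3.5562). ZF ⟂ FB, so FB runs at 140.10°; with |FB| = 8.5, B = (26.683, 9.0085). ∠FBS = 64.3° gives BS at -104.20° from the x-axis; with |BS| = 13.2, S = (23.445, -3.7881). ∠BSH = 128.2° gives SH at -52.400° from the x-axis; with |SH| = 24.0, H = (38.089, -22.803). Then |ZH| = |H − Z| = 20.904.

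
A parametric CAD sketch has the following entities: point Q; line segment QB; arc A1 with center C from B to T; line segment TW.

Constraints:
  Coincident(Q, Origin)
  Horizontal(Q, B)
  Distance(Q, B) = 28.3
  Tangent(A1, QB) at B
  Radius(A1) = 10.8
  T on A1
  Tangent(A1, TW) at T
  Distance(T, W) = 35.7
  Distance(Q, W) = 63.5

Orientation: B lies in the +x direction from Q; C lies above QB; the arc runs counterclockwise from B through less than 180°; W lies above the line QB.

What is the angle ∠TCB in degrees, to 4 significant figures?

78.01°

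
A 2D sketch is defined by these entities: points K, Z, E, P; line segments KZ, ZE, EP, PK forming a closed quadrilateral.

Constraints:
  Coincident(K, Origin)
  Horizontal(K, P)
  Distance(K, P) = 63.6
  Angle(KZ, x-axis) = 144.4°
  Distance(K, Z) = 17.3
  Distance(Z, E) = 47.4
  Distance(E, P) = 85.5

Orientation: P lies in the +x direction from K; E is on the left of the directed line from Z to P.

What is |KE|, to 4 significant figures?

55.72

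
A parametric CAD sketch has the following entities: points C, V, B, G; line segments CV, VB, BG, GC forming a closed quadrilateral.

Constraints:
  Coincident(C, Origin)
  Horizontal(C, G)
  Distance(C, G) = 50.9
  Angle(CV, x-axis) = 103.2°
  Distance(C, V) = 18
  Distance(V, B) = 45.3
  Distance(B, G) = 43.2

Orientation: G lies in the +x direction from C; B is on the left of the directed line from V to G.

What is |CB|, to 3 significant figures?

53.4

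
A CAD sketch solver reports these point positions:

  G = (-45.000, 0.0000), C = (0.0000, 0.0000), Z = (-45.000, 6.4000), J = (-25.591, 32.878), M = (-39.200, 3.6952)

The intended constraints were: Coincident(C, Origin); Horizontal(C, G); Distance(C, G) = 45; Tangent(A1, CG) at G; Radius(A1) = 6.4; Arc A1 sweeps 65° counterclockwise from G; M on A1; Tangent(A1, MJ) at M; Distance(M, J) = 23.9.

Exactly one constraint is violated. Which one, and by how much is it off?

Distance(M, J) = 23.9 — off by 8.30.

C = (0.00, 0.00) ✓; C.y = 0.00, G.y = 0.00 ✓; |CG| = 45.00 ✓; ∠(ZG, GC) = 90.00° ✓; |ZG| = 6.400 ✓; bearing(Z→M) − bearing(Z→G) = 65.00° ✓; |ZM| = 6.400 ✓; ∠(ZM, MJ) = 90.00° ✓; |MJ| = 32.20 ✗.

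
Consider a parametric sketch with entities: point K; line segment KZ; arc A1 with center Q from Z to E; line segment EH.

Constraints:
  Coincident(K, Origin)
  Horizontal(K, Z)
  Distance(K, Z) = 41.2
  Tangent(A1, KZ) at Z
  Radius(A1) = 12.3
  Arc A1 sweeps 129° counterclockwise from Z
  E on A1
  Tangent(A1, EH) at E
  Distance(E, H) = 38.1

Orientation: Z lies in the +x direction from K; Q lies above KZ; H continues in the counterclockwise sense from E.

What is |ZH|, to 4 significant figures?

51.70

On A1, Z sits at bearing -90° from Q; a 129° counterclockwise sweep puts E at bearing 39°, so E = Q + 12.3·(cos 39°, sin 39°) = (50.76, 20.04). The tangent condition forces QE to be normal to EH, so EH runs along (−sin 39°, cos 39°); with |EH| = 38.1, H = (26.78, 49.65). Then |ZH| = |H − Z| = 51.70.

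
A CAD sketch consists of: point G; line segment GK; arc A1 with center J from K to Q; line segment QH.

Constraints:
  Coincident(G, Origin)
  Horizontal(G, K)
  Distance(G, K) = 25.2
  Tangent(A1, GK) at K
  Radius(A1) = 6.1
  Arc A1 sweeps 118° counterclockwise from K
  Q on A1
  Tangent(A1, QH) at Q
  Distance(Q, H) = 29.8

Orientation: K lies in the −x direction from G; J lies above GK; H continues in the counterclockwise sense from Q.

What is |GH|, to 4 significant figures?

48.86

G is at the origin; GK is horizontal with |GK| = 25.2 and K on the −x side, so K = (-25.20, 0.000). Since A1 is tangent to GK there, JK ⟂ GK, so J = K + (0, 6.1) = (-25.20, 6.100). On A1, K sits at bearing -90° from J; a 118° counterclockwise sweep puts Q at bearing 28°, so Q = J + 6.1·(cos 28°, sin 28°) = (-19.81, 8.964). Since A1 is tangent to QH there, JQ ⟂ QH, so QH runs along (−sin 28°, cos 28°); with |QH| = 29.8, H = (-33.80, 35.28). Then |GH| = |H − G| = 48.86.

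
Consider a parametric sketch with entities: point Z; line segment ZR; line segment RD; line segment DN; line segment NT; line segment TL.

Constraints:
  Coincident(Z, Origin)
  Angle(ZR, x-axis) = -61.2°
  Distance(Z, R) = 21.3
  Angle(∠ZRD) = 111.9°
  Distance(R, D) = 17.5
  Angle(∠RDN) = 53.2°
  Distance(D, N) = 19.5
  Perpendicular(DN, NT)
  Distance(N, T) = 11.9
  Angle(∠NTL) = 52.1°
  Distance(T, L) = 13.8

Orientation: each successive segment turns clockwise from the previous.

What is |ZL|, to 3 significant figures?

23.0

Z is at the origin; ZR runs at -61.2° with length 21.3, so R = (10.3, -18.7). ∠ZRD = 111.9° gives RD at -129° from the x-axis; with |RD| = 17.5, D = (-0.823, -32.2). ∠RDN = 53.2° gives DN at 104° from the x-axis; with |DN| = 19.5, N = (-5.51, -13.3). DN is perpendicular to NT, so NT runs at 13.9°; with |NT| = 11.9, T = (6.04, -10.4). ∠NTL = 52.1° gives TL at -114° from the x-axis; with |TL| = 13.8, L = (0.431, -23.0). Then |ZL| = |L − Z| = 23.0.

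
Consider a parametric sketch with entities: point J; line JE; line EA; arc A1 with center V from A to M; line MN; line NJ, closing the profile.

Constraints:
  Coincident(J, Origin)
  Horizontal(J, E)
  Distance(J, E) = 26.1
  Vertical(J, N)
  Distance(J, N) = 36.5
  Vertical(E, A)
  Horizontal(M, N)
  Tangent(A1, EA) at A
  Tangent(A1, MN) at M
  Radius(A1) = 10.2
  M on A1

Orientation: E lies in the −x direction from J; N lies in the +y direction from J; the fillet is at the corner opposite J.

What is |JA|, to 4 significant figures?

37.05

J is at the origin; J and E share the same y with |JE| = 26.1 and E on the −x side, so E = (-26.10, 0.000). J and N share the same x with |JN| = 36.5 and N on the +y side, so N = (0.000, 36.50). The virtual corner opposite J is at (-26.10, 36.50). A1 meets EA tangentially, so VA is at right angles to EA and A1 meets MN tangentially, so VM is at right angles to MN, with radius 10.2, so the center V sits 10.2 in from both sides at V = (-15.90, 26.30). That places the tangent points at A = (-26.10, 26.30) on EA and M = (-15.90, 36.50) on MN. Then |JA| = |A − J| = 37.05.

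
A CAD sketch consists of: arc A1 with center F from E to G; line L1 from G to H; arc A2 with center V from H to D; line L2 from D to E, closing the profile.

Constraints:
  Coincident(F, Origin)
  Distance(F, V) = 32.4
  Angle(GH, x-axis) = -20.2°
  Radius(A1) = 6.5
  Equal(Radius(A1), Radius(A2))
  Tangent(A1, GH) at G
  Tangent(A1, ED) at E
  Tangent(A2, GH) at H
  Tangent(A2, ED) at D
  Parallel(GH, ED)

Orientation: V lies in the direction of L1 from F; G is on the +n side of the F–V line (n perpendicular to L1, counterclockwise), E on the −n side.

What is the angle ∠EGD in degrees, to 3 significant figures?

68.1°

Tangency of A1 to both parallel lines with radius 6.5 puts G and E at F ± 6.5·n: G = (2.24, 6.10), E = (-2.24, -6.10). Equal radii place H and D the same way about V: H = V + 6.5·n = (32.7, -5.09), D = V − 6.5·n = (28.2, -17.3). Then cos ∠EGD = GE·GD / (|GE||GD|), giving 68.1°.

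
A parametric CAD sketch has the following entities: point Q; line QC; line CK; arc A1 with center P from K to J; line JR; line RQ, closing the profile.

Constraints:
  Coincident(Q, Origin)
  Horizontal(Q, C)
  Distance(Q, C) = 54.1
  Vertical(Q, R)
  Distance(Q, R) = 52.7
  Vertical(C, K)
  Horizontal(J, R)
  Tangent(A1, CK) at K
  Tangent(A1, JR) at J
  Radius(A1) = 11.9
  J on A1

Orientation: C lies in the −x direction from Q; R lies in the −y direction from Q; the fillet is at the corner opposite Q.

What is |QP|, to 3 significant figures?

58.7

Q is at the origin; Q and C share the same y with |QC| = 54.1 and C on the −x side, so C = (-54.1, 0.00). QR is vertical with |QR| = 52.7 and R on the −y side, so R = (0.00, -52.7). The virtual corner opposite Q is at (-54.1, -52.7). A1 meets CK tangentially, so PK is at right angles to CK and the tangent condition forces PJ to be normal to JR, with radius 11.9, so the center P sits 11.9 in from both sides at P = (-42.2, -40.8). Then |QP| = |P − Q| = 58.7.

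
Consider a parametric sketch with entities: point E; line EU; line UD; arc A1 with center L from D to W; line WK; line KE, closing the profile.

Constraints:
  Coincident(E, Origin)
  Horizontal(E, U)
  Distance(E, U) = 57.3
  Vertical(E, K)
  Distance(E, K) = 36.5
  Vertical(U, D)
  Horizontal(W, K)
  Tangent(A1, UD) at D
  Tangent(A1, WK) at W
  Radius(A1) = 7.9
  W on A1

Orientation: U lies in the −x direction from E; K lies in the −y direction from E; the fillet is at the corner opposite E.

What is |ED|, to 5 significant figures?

64.041

The virtual corner opposite E is at (-57.300, -36.500). The tangent condition forces LD to be normal to UD and the tangent condition forces LW to be normal to WK, with radius 7.9, so the center L sits 7.9 in from both sides at L = (-49.400, -28.600). That places the tangent points at D = (-57.300, -28.600) on UD and W = (-49.400, -36.500) on WK. Then |ED| = |D − E| = 64.041.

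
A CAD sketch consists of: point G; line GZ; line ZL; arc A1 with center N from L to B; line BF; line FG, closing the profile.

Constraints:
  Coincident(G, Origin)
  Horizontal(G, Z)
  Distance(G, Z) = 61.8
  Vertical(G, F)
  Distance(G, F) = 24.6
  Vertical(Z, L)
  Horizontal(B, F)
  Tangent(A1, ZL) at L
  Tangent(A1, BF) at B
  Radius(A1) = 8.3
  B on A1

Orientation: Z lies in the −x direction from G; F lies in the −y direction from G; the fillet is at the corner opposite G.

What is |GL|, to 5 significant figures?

63.913

G is at the origin; GZ is horizontal with |GZ| = 61.8 and Z on the −x side, so Z = (-61.800, 0.0000). G and F share the same x with |GF| = 24.6 and F on the −y side, so F = (0.0000, -24.600). The virtual corner opposite G is at (-61.800, -24.600). A1 meets ZL tangentially, so NL is at right angles to ZL and A1 meets BF tangentially, so NB is at right angles to BF, with radius 8.3, so the center N sits 8.3 in from both sides at N = (-53.500, -16.300). That places the tangent points at L = (-61.800, -16.300) on ZL and B = (-53.500, -24.600) on BF. Then |GL| = |L − G| = 63.913.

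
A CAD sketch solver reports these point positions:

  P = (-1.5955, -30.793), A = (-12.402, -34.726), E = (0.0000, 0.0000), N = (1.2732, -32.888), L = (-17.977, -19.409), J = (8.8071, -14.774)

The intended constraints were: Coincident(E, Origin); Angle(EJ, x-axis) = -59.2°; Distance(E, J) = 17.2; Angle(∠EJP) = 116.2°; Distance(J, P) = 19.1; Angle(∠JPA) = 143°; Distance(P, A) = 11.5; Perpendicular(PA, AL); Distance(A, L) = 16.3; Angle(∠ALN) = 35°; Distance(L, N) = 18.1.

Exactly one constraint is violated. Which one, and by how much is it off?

Distance(L, N) = 18.1 — off by 5.40.

E = (0.00, 0.00) ✓; EJ at -59.20° ✓; |EJ| = 17.20 ✓; ∠EJP = 116.2° ✓; |JP| = 19.10 ✓; ∠JPA = 143.0° ✓; |PA| = 11.50 ✓; ∠(PA, AL) = 90.00° ✓; |AL| = 16.30 ✓; ∠ALN = 35.00° ✓; |LN| = 23.50 ✗.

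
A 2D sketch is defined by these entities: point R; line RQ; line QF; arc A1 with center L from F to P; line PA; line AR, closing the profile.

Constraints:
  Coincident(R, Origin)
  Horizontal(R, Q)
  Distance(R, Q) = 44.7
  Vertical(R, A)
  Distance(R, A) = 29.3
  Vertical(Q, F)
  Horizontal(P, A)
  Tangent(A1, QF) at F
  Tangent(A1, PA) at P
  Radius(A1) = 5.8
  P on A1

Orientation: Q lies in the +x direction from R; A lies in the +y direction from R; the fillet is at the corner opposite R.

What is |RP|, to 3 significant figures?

48.7

R is at the origin; R and Q share the same y with |RQ| = 44.7 and Q on the +x side, so Q = (44.7, 0.00). R and A share the same x with |RA| = 29.3 and A on the +y side, so A = (0.00, 29.3). The virtual corner opposite R is at (44.7, 29.3). Since A1 is tangent to QF there, LF ⟂ QF and since A1 is tangent to PA there, LP ⟂ PA, with radius 5.8, so the center L sits 5.8 in from both sides at L = (38.9, 23.5). That places the tangent points at F = (44.7, 23.5) on QF and P = (38.9, 29.3) on PA. Then |RP| = |P − R| = 48.7.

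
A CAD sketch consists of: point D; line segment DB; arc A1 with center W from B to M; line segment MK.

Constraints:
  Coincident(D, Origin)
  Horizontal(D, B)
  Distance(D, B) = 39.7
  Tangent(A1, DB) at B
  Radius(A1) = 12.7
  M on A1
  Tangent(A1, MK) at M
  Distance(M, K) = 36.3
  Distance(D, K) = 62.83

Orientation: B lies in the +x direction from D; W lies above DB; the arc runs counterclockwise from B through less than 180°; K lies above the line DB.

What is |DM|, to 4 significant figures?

54.33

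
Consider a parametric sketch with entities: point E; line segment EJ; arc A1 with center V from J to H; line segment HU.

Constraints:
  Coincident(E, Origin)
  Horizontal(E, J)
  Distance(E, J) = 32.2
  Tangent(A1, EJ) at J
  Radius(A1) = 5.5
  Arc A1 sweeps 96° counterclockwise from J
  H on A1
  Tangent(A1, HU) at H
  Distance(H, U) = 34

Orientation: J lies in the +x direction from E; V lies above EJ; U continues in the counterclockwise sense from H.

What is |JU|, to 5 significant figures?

39.935

E is at the origin; E and J share the same y with |EJ| = 32.2 and J on the +x side, so J = (32.200, 0.0000). Tangency of A1 to EJ means the radius VJ is perpendicular to EJ, so V = J + (0, 5.5) = (32.200, 5.5000). On A1, J sits at bearing -90° from V; a 96° counterclockwise sweep puts H at bearing 6°, so H = V + 5.5·(cos 6°, sin 6°) = (37.670, 6.0749). The tangent condition forces VH to be normal to HU, so HU runs along (−sin 6°, cos 6°); with |HU| = 34.0, U = (34.116, 39.889). Then |JU| = |U − J| = 39.935.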